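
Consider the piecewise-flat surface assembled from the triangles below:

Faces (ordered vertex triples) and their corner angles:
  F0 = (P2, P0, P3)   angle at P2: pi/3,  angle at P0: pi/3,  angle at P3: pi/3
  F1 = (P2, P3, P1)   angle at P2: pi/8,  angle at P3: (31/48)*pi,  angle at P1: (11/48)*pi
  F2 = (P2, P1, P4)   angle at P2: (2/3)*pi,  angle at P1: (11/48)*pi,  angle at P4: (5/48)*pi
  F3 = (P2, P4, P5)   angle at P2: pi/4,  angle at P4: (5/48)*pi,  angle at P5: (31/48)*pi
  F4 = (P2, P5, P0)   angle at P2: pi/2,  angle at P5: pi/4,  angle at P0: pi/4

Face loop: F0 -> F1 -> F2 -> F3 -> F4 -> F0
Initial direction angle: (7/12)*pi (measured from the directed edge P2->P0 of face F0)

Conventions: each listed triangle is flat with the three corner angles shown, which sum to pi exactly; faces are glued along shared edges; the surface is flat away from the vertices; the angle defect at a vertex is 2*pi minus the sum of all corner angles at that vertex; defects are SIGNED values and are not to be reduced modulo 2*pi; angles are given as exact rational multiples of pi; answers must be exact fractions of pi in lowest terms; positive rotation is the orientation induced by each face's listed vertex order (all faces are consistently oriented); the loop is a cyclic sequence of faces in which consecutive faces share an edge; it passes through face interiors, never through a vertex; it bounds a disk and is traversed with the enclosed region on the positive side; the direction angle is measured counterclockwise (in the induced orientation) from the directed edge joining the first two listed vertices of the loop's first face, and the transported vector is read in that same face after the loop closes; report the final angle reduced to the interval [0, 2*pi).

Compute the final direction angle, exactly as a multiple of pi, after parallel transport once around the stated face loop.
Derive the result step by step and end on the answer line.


enclosed vertex P2: corner angles sum to (15/8)*pi, defect = 2*pi - (15/8)*pi = pi/8
holonomy = initial angle + sum of enclosed defects (mod 2*pi), positive in the induced orientation
final angle = (7/12)*pi + pi/8 = (17/24)*pi (mod 2*pi)

Answer: final direction angle = (17/24)*pi


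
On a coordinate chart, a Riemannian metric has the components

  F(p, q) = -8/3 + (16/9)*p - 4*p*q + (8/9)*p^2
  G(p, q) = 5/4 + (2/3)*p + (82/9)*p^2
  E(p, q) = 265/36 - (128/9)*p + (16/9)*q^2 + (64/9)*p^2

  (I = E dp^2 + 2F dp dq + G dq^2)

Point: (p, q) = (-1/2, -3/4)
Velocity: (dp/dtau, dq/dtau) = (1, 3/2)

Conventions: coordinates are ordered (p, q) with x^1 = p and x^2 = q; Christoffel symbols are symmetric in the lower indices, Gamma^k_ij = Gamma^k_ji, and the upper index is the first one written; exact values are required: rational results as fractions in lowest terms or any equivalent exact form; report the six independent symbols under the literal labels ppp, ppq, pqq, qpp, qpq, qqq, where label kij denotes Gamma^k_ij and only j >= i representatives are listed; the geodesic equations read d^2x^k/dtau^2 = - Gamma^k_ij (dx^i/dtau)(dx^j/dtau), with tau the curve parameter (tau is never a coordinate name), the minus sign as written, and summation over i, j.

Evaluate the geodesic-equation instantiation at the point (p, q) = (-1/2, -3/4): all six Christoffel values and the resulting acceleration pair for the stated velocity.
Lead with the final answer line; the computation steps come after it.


Answer: Gamma_ppp = -1272/4571, Gamma_ppq = -3552/4571, Gamma_pqq = 3680/5877, Gamma_qpp = 5548/4571, Gamma_qpq = -11416/4571, Gamma_qqq = 1856/1959; accelerations (d^2p/dtau^2, d^2q/dtau^2) = (784/653, 2708/653)

E = 69/4, F = -29/6, G = 115/36 at the point
E_p = -64/3, E_q = -8/3, F_p = 35/9, F_q = 2, G_p = -76/9, G_q = 0
EG - F^2 = 4571/144;  g^inv = (144/4571) * [[115/36, 29/6], [29/6, 69/4]]
first-kind symbols [ij,l] = (1/2)(d_i g_jl + d_j g_il - d_l g_ij): [pp,p] = E_p/2 = -32/3, [pp,q] = F_p - E_q/2 = 47/9, [pq,p] = E_q/2 = -4/3, [pq,q] = G_p/2 = -38/9, [qq,p] = F_q - G_p/2 = 56/9, [qq,q] = G_q/2 = 0
Gamma^p_ij = (G*[ij,p] - F*[ij,q])/(EG - F^2), Gamma^q_ij = (E*[ij,q] - F*[ij,p])/(EG - F^2)
Gamma_ppp = -1272/4571, Gamma_ppq = -3552/4571, Gamma_pqq = 3680/5877, Gamma_qpp = 5548/4571, Gamma_qpq = -11416/4571, Gamma_qqq = 1856/1959
d^2p/dtau^2 = -(Gamma_ppp*(1)^2 + 2*Gamma_ppq*(1)*(3/2) + Gamma_pqq*(3/2)^2) = 784/653
d^2q/dtau^2 = -(Gamma_qpp*(1)^2 + 2*Gamma_qpq*(1)*(3/2) + Gamma_qqq*(3/2)^2) = 2708/653


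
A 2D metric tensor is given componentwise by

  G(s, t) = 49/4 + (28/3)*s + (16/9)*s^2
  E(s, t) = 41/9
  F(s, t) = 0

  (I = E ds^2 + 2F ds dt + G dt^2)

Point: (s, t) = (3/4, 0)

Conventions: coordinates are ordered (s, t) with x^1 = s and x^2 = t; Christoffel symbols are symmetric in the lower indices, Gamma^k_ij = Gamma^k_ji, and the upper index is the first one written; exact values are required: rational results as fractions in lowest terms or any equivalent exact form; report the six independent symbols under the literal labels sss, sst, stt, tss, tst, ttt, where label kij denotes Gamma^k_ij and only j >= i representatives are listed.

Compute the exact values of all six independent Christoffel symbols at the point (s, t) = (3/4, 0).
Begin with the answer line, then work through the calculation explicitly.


Answer: Gamma_sss = 0, Gamma_sst = 0, Gamma_stt = -54/41, Gamma_tss = 0, Gamma_tst = 8/27, Gamma_ttt = 0

E = 41/9, F = 0, G = 81/4 at the point
E_s = 0, E_t = 0, F_s = 0, F_t = 0, G_s = 12, G_t = 0
EG - F^2 = 369/4;  g^inv = (4/369) * [[81/4, 0], [0, 41/9]]
first-kind symbols [ij,l] = (1/2)(d_i g_jl + d_j g_il - d_l g_ij): [ss,s] = E_s/2 = 0, [ss,t] = F_s - E_t/2 = 0, [st,s] = E_t/2 = 0, [st,t] = G_s/2 = 6, [tt,s] = F_t - G_s/2 = -6, [tt,t] = G_t/2 = 0
Gamma^s_ij = (G*[ij,s] - F*[ij,t])/(EG - F^2), Gamma^t_ij = (E*[ij,t] - F*[ij,s])/(EG - F^2)


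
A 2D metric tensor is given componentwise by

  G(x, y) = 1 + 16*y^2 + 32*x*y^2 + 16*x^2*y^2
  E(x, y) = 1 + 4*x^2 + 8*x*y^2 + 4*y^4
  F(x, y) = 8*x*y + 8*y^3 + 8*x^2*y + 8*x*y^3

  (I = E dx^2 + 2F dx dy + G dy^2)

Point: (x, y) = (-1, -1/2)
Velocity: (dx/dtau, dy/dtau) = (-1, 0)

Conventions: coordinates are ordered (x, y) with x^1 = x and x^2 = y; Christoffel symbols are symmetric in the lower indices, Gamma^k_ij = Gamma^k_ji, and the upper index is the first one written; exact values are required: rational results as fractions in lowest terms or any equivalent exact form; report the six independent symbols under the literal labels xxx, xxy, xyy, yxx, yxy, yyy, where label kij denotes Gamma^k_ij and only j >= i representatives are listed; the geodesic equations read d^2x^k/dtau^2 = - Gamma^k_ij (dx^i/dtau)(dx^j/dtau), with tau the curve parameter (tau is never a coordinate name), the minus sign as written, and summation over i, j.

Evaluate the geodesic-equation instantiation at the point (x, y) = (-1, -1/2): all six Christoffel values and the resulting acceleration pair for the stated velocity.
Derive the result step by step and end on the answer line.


E = 13/4, F = 0, G = 1 at the point
E_x = -6, E_y = 6, F_x = 3, F_y = 0, G_x = 0, G_y = 0
EG - F^2 = 13/4;  g^inv = (4/13) * [[1, 0], [0, 13/4]]
first-kind symbols [ij,l] = (1/2)(d_i g_jl + d_j g_il - d_l g_ij): [xx,x] = E_x/2 = -3, [xx,y] = F_x - E_y/2 = 0, [xy,x] = E_y/2 = 3, [xy,y] = G_x/2 = 0, [yy,x] = F_y - G_x/2 = 0, [yy,y] = G_y/2 = 0
Gamma^x_ij = (G*[ij,x] - F*[ij,y])/(EG - F^2), Gamma^y_ij = (E*[ij,y] - F*[ij,x])/(EG - F^2)
Gamma_xxx = -12/13, Gamma_xxy = 12/13, Gamma_xyy = 0, Gamma_yxx = 0, Gamma_yxy = 0, Gamma_yyy = 0
d^2x/dtau^2 = -(Gamma_xxx*(-1)^2 + 2*Gamma_xxy*(-1)*(0) + Gamma_xyy*(0)^2) = 12/13
d^2y/dtau^2 = -(Gamma_yxx*(-1)^2 + 2*Gamma_yxy*(-1)*(0) + Gamma_yyy*(0)^2) = 0

Answer: Gamma_xxx = -12/13, Gamma_xxy = 12/13, Gamma_xyy = 0, Gamma_yxx = 0, Gamma_yxy = 0, Gamma_yyy = 0; accelerations (d^2x/dtau^2, d^2y/dtau^2) = (12/13, 0)


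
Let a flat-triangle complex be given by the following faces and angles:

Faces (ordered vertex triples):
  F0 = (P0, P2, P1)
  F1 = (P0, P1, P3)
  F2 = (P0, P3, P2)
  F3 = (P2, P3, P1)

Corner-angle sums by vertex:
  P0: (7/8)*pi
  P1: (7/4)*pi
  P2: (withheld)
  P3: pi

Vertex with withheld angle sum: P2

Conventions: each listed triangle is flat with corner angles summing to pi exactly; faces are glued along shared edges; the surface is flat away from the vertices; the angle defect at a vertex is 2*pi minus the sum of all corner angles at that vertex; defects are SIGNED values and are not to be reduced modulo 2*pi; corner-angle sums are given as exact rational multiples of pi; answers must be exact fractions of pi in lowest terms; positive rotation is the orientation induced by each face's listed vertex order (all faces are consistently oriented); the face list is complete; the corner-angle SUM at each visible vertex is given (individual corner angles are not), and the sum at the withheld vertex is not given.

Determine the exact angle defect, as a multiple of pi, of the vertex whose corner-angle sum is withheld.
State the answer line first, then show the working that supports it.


Answer: defect(P2) = (13/8)*pi

V = 4, E = 6, F = 4; chi = V - E + F = 2
Gauss-Bonnet: total defect = 2*pi*chi = 4*pi; visible defects sum to (19/8)*pi


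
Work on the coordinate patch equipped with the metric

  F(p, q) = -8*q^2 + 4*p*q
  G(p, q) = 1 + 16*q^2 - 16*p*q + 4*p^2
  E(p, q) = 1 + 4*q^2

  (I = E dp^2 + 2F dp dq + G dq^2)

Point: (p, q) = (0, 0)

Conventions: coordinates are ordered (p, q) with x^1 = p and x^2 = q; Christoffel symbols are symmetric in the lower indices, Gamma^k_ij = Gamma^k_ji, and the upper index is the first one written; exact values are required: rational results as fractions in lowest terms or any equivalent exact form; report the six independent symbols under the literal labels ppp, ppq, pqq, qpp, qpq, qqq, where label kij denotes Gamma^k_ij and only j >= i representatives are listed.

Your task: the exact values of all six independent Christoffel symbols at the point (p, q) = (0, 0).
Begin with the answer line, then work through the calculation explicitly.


Answer: Gamma_ppp = 0, Gamma_ppq = 0, Gamma_pqq = 0, Gamma_qpp = 0, Gamma_qpq = 0, Gamma_qqq = 0

E = 1, F = 0, G = 1 at the point
E_p = 0, E_q = 0, F_p = 0, F_q = 0, G_p = 0, G_q = 0
EG - F^2 = 1;  g^inv = (1) * [[1, 0], [0, 1]]
first-kind symbols [ij,l] = (1/2)(d_i g_jl + d_j g_il - d_l g_ij): [pp,p] = E_p/2 = 0, [pp,q] = F_p - E_q/2 = 0, [pq,p] = E_q/2 = 0, [pq,q] = G_p/2 = 0, [qq,p] = F_q - G_p/2 = 0, [qq,q] = G_q/2 = 0
Gamma^p_ij = (G*[ij,p] - F*[ij,q])/(EG - F^2), Gamma^q_ij = (E*[ij,q] - F*[ij,p])/(EG - F^2)


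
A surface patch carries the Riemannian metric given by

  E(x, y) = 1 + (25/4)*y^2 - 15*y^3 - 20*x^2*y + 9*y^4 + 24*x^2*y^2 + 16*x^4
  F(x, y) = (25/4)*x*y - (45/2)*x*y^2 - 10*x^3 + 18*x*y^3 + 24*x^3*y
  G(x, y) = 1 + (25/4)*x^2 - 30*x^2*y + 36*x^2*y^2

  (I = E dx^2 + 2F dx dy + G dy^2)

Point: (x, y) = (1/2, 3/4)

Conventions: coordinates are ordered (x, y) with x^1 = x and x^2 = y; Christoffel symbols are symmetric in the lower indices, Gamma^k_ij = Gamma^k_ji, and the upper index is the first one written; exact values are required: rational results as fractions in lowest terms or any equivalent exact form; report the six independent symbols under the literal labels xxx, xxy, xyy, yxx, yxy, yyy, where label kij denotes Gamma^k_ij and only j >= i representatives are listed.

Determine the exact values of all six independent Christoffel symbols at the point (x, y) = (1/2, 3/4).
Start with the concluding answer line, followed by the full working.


Answer: Gamma_xxx = 832/681, Gamma_xxy = 416/681, Gamma_xyy = 208/227, Gamma_yxx = 1024/681, Gamma_yxy = 512/681, Gamma_yyy = 256/227

E = 425/256, F = 13/16, G = 2 at the point
E_x = 13/2, E_y = 13/4, F_x = 45/8, F_y = 71/16, G_x = 4, G_y = 6
EG - F^2 = 681/256;  g^inv = (256/681) * [[2, -13/16], [-13/16, 425/256]]
first-kind symbols [ij,l] = (1/2)(d_i g_jl + d_j g_il - d_l g_ij): [xx,x] = E_x/2 = 13/4, [xx,y] = F_x - E_y/2 = 4, [xy,x] = E_y/2 = 13/8, [xy,y] = G_x/2 = 2, [yy,x] = F_y - G_x/2 = 39/16, [yy,y] = G_y/2 = 3
Gamma^x_ij = (G*[ij,x] - F*[ij,y])/(EG - F^2), Gamma^y_ij = (E*[ij,y] - F*[ij,x])/(EG - F^2)


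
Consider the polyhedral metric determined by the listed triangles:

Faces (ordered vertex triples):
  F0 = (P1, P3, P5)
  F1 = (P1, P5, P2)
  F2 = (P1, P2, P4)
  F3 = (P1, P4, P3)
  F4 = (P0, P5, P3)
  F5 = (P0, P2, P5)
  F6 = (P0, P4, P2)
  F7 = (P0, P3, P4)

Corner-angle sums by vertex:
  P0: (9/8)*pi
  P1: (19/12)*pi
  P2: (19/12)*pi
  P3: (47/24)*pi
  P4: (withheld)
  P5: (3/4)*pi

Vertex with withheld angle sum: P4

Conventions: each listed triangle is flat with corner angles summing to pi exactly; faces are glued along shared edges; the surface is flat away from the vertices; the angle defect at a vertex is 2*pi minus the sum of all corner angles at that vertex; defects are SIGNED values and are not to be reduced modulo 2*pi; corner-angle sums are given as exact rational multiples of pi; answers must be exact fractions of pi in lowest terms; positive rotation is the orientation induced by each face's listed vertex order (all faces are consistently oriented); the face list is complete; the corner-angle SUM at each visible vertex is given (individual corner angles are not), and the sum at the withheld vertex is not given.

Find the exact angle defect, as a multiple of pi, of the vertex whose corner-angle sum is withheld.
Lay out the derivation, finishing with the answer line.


V = 6, E = 12, F = 8; chi = V - E + F = 2
Gauss-Bonnet: total defect = 2*pi*chi = 4*pi; visible defects sum to 3*pi

Answer: defect(P4) = pi


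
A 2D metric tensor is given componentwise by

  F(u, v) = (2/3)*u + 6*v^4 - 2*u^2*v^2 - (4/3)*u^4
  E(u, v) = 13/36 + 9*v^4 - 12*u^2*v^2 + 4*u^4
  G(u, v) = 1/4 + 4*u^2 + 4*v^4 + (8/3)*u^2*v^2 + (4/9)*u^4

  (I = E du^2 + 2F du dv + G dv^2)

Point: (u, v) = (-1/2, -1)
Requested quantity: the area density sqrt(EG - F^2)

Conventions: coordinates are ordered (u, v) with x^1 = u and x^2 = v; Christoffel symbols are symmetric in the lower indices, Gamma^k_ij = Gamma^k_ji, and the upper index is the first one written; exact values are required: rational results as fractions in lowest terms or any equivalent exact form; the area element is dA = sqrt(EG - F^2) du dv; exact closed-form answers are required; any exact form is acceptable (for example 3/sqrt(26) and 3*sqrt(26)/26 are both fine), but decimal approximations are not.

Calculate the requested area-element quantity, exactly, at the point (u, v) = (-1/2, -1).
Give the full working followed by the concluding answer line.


E = 119/18, F = 61/12, G = 107/18; EG - F^2 = 17443/1296

Answer: sqrt(EG - F^2) = sqrt(17443)/36


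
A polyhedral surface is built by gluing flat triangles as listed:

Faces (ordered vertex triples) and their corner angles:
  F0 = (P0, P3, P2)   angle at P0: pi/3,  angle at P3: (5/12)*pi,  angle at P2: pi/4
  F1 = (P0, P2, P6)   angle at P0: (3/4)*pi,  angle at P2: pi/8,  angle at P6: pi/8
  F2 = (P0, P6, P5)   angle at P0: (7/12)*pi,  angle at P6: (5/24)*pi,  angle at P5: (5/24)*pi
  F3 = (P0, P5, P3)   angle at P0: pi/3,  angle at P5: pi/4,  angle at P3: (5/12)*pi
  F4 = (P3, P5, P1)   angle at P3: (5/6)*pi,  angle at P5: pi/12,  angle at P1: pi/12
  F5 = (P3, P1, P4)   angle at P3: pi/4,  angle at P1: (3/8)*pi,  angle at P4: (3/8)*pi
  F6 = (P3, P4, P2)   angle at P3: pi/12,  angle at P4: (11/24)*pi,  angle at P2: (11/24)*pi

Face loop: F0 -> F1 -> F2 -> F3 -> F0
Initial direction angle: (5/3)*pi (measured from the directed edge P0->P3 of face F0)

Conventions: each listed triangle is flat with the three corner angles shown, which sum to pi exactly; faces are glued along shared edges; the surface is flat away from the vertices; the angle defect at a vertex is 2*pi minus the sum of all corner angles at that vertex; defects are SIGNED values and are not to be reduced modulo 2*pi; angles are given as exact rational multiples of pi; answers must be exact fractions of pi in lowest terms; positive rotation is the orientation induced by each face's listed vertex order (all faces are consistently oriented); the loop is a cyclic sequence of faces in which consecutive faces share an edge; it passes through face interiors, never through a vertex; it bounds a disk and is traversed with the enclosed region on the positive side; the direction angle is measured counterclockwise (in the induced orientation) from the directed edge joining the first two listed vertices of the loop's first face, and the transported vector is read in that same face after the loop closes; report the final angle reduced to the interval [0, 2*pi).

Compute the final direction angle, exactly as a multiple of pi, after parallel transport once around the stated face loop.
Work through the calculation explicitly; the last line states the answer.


enclosed vertex P0: corner angles sum to 2*pi, defect = 2*pi - 2*pi = 0
final direction = starting direction + enclosed defect total, reduced mod 2*pi (induced orientation)
final angle = (5/3)*pi + 0 = (5/3)*pi (mod 2*pi)

Answer: final direction angle = (5/3)*pi


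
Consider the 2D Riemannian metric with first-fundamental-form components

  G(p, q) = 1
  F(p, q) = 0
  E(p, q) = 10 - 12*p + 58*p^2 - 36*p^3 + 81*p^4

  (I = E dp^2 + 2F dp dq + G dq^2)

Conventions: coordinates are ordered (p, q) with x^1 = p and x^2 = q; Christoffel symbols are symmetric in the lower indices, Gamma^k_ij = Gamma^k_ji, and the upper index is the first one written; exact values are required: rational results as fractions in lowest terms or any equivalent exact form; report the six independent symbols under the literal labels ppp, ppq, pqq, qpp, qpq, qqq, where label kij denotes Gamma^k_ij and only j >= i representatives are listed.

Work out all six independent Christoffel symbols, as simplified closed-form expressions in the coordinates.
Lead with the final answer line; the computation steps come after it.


Answer: Gamma_ppp = (162*p^3 - 54*p^2 + 58*p - 6)/(81*p^4 - 36*p^3 + 58*p^2 - 12*p + 10), Gamma_ppq = 0, Gamma_pqq = 0, Gamma_qpp = 0, Gamma_qpq = 0, Gamma_qqq = 0

E = 10 - 12*p + 58*p^2 - 36*p^3 + 81*p^4; F = 0; G = 1
Gamma^k_ij = (1/2) g^{kl} (d_i g_jl + d_j g_il - d_l g_ij), with g^inv = (1/(EG-F^2)) [[G, -F], [-F, E]]
first partials: E_p = -12 + 116*p - 108*p^2 + 324*p^3, E_q = 0, F_p = 0, F_q = 0, G_p = 0, G_q = 0
D = EG - F^2 = 10 - 12*p + 58*p^2 - 36*p^3 + 81*p^4
expanded: Gamma^p_pp = (G E_p - 2F F_p + F E_q)/(2D), Gamma^p_pq = (G E_q - F G_p)/(2D), Gamma^p_qq = (2G F_q - G G_p - F G_q)/(2D), Gamma^q_pp = (2E F_p - E E_q - F E_p)/(2D), Gamma^q_pq = (E G_p - F E_q)/(2D), Gamma^q_qq = (E G_q - 2F F_q + F G_p)/(2D); substitute and cancel common factors


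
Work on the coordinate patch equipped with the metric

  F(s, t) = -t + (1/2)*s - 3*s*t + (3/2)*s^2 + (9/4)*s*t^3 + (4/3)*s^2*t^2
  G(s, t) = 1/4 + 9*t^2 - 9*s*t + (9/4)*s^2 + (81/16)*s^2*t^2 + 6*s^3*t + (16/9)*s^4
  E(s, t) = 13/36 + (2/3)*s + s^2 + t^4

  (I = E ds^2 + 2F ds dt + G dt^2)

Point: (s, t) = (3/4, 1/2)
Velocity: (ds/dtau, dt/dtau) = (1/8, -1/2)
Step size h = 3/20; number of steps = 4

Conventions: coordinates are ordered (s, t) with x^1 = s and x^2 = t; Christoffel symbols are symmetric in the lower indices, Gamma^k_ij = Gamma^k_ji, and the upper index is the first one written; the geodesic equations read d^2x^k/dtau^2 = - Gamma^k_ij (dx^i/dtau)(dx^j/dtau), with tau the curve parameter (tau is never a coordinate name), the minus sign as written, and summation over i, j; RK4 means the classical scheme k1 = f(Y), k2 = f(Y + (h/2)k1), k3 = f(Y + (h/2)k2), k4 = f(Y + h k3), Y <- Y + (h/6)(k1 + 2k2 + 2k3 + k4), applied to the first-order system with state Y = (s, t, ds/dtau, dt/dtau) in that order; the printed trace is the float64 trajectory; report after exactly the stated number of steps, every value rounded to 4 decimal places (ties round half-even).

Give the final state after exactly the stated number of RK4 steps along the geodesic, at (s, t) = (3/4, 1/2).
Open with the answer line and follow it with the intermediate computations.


Answer: s = 0.9877, t = 0.2203, ds/dtau = 0.5860, dt/dtau = -0.3779

f(Y) = (ds/dtau, dt/dtau, -Gamma^s_ij Y'^i Y'^j, -Gamma^t_ij Y'^i Y'^j) with the Gammas evaluated at the stage position; h = 0.150000; intermediate values shown to 6 dp
step 0: s = 0.7500, t = 0.5000, ds/dtau = 0.1250, dt/dtau = -0.5000
step 1:
  k1: at (s, t) = (0.750000, 0.500000), (ds/dtau, dt/dtau) = (0.125000, -0.500000); Gamma_sss = 0.732177, Gamma_sst = 0.176152, Gamma_stt = -3.796657, Gamma_tss = 0.609749, Gamma_tst = 1.507967, Gamma_ttt = 1.291445; k1 = (0.125000, -0.500000, 0.959743, -0.143893)
  k2: at (s, t) = (0.759375, 0.462500), (ds/dtau, dt/dtau) = (0.196981, -0.510792); Gamma_sss = 0.706076, Gamma_sst = 0.065970, Gamma_stt = -4.000720, Gamma_tss = 0.658059, Gamma_tst = 1.605419, Gamma_ttt = 1.333581; k2 = (0.196981, -0.510792, 1.029700, -0.050414)
  k3: at (s, t) = (0.764774, 0.461691), (ds/dtau, dt/dtau) = (0.202228, -0.503781); Gamma_sss = 0.699158, Gamma_sst = 0.051378, Gamma_stt = -4.038110, Gamma_tss = 0.652285, Gamma_tst = 1.610525, Gamma_ttt = 1.336736; k3 = (0.202228, -0.503781, 1.006729, -0.037778)
  k4: at (s, t) = (0.780334, 0.424433), (ds/dtau, dt/dtau) = (0.276009, -0.505667); Gamma_sss = 0.656143, Gamma_sst = -0.085837, Gamma_stt = -4.273871, Gamma_tss = 0.690008, Gamma_tst = 1.708378, Gamma_ttt = 1.397262; k4 = (0.276009, -0.505667, 1.018878, 0.067029)
  Y <- Y + (h/6)(k1 + 2k2 + 2k3 + k4): s = 0.7800, t = 0.4241, ds/dtau = 0.2763, dt/dtau = -0.5063
step 2:
  k1: at (s, t) = (0.779986, 0.424130), (ds/dtau, dt/dtau) = (0.276287, -0.506331); Gamma_sss = 0.656278, Gamma_sst = -0.085928, Gamma_stt = -4.272911, Gamma_tss = 0.691020, Gamma_tst = 1.709062, Gamma_ttt = 1.397544; k1 = (0.276287, -0.506331, 1.021314, 0.067132)
  k2: at (s, t) = (0.800707, 0.386155), (ds/dtau, dt/dtau) = (0.352886, -0.501296); Gamma_sss = 0.598819, Gamma_sst = -0.249701, Gamma_stt = -4.538212, Gamma_tss = 0.718782, Gamma_tst = 1.804084, Gamma_ttt = 1.481241; k2 = (0.352886, -0.501296, 0.977529, 0.176544)
  k3: at (s, t) = (0.806452, 0.386532), (ds/dtau, dt/dtau) = (0.349602, -0.493090); Gamma_sss = 0.593892, Gamma_sst = -0.260688, Gamma_stt = -4.569583, Gamma_tss = 0.708657, Gamma_tst = 1.801996, Gamma_ttt = 1.484674; k3 = (0.349602, -0.493090, 0.948576, 0.173681)
  k4: at (s, t) = (0.832426, 0.350166), (ds/dtau, dt/dtau) = (0.418573, -0.480279); Gamma_sss = 0.529568, Gamma_sst = -0.438685, Gamma_stt = -4.855132, Gamma_tss = 0.719883, Gamma_tst = 1.879754, Gamma_ttt = 1.589402; k4 = (0.418573, -0.480279, 0.850762, 0.263031)
  Y <- Y + (h/6)(k1 + 2k2 + 2k3 + k4): s = 0.8325, t = 0.3497, ds/dtau = 0.4194, dt/dtau = -0.4806
step 3:
  k1: at (s, t) = (0.832482, 0.349745), (ds/dtau, dt/dtau) = (0.419394, -0.480566); Gamma_sss = 0.528983, Gamma_sst = -0.440319, Gamma_stt = -4.857109, Gamma_tss = 0.720415, Gamma_tst = 1.880733, Gamma_ttt = 1.590534; k1 = (0.419394, -0.480566, 0.851185, 0.264072)
  k2: at (s, t) = (0.863936, 0.313703), (ds/dtau, dt/dtau) = (0.483233, -0.460760); Gamma_sss = 0.460307, Gamma_sst = -0.631718, Gamma_stt = -5.172007, Gamma_tss = 0.717151, Gamma_tst = 1.941426, Gamma_ttt = 1.717360; k2 = (0.483233, -0.460760, 0.709220, 0.332474)
  k3: at (s, t) = (0.868724, 0.315188), (ds/dtau, dt/dtau) = (0.472586, -0.455630); Gamma_sss = 0.460177, Gamma_sst = -0.633470, Gamma_stt = -5.190354, Gamma_tss = 0.706588, Gamma_tst = 1.933518, Gamma_ttt = 1.716294; k3 = (0.472586, -0.455630, 0.701934, 0.318559)
  k4: at (s, t) = (0.903369, 0.281401), (ds/dtau, dt/dtau) = (0.524684, -0.432782); Gamma_sss = 0.396969, Gamma_sst = -0.817683, Gamma_stt = -5.513022, Gamma_tss = 0.691580, Gamma_tst = 1.971503, Gamma_ttt = 1.851766; k4 = (0.524684, -0.432782, 0.551959, 0.358130)
  Y <- Y + (h/6)(k1 + 2k2 + 2k3 + k4): s = 0.9039, t = 0.2811, ds/dtau = 0.5250, dt/dtau = -0.4325
step 4:
  k1: at (s, t) = (0.903874, 0.281092), (ds/dtau, dt/dtau) = (0.525030, -0.432459); Gamma_sss = 0.396361, Gamma_sst = -0.819577, Gamma_stt = -5.516904, Gamma_tss = 0.691108, Gamma_tst = 1.971568, Gamma_ttt = 1.853168; k1 = (0.525030, -0.432459, 0.550340, 0.358216)
  k2: at (s, t) = (0.943252, 0.248657), (ds/dtau, dt/dtau) = (0.566306, -0.405593); Gamma_sss = 0.338806, Gamma_sst = -0.997396, Gamma_stt = -5.859046, Gamma_tss = 0.665121, Gamma_tst = 1.989113, Gamma_ttt = 1.995710; k2 = (0.566306, -0.405593, 0.397007, 0.372146)
  k3: at (s, t) = (0.946347, 0.250672), (ds/dtau, dt/dtau) = (0.554806, -0.404548); Gamma_sss = 0.341854, Gamma_sst = -0.991454, Gamma_stt = -5.862989, Gamma_tss = 0.657537, Gamma_tst = 1.980619, Gamma_ttt = 1.988913; k3 = (0.554806, -0.404548, 0.409251, 0.361183)
  k4: at (s, t) = (0.987095, 0.220410), (ds/dtau, dt/dtau) = (0.586418, -0.378282); Gamma_sss = 0.293900, Gamma_sst = -1.150218, Gamma_stt = -6.199970, Gamma_tss = 0.627816, Gamma_tst = 1.982361, Gamma_ttt = 2.126134; k4 = (0.586418, -0.378282, 0.275821, 0.359359)
  Y <- Y + (h/6)(k1 + 2k2 + 2k3 + k4): s = 0.9877, t = 0.2203, ds/dtau = 0.5860, dt/dtau = -0.3779


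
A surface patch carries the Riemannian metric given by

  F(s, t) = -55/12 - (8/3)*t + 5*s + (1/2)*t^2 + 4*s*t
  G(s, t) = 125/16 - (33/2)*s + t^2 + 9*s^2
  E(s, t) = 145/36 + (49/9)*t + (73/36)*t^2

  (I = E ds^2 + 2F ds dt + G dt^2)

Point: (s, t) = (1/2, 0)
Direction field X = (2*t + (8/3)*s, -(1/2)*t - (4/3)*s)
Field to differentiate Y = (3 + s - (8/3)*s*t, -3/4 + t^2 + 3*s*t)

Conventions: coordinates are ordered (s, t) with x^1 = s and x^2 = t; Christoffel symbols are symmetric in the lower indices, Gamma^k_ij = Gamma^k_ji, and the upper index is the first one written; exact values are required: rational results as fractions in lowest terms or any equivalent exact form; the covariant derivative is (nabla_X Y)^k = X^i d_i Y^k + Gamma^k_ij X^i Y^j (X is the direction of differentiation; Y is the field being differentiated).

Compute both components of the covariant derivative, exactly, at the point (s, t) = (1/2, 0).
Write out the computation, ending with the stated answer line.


E = 145/36, F = -25/12, G = 29/16 at the point
E_s = 0, E_t = 49/9, F_s = 5, F_t = -2/3, G_s = -15/2, G_t = 0
EG - F^2 = 1705/576;  g^inv = (576/1705) * [[29/16, 25/12], [25/12, 145/36]]
first-kind symbols [ij,l] = (1/2)(d_i g_jl + d_j g_il - d_l g_ij): [ss,s] = E_s/2 = 0, [ss,t] = F_s - E_t/2 = 41/18, [st,s] = E_t/2 = 49/18, [st,t] = G_s/2 = -15/4, [tt,s] = F_t - G_s/2 = 37/12, [tt,t] = G_t/2 = 0
Gamma^s_ij = (G*[ij,s] - F*[ij,t])/(EG - F^2), Gamma^t_ij = (E*[ij,t] - F*[ij,s])/(EG - F^2)
Gamma_sss = 1640/1023, Gamma_sst = -1658/1705, Gamma_stt = 3219/1705, Gamma_tss = 9512/3069, Gamma_tst = -3260/1023, Gamma_ttt = 740/341
X = (4/3, -2/3), Y = (7/2, -3/4) at the point

Answer: (nabla_X Y)^s = 426251/30690, (nabla_X Y)^t = 231751/9207


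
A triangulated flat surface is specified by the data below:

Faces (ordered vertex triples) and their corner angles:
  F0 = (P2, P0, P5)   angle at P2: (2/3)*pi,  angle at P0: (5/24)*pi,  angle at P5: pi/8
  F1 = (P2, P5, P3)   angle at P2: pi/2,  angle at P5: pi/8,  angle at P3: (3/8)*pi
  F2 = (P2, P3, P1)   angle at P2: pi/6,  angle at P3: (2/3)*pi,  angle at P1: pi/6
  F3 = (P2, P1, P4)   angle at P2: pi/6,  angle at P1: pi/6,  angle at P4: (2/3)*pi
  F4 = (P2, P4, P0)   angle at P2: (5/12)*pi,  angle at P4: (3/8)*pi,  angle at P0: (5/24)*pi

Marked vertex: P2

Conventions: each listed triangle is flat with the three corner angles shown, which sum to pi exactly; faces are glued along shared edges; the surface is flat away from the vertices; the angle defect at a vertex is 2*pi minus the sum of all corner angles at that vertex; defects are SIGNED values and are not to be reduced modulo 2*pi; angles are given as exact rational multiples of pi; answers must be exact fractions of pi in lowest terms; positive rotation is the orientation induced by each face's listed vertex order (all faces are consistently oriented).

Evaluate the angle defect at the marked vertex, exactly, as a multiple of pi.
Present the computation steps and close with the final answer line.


Sum of corner angles at P2: (23/12)*pi
defect = 2*pi - (23/12)*pi

Answer: defect(P2) = pi/12


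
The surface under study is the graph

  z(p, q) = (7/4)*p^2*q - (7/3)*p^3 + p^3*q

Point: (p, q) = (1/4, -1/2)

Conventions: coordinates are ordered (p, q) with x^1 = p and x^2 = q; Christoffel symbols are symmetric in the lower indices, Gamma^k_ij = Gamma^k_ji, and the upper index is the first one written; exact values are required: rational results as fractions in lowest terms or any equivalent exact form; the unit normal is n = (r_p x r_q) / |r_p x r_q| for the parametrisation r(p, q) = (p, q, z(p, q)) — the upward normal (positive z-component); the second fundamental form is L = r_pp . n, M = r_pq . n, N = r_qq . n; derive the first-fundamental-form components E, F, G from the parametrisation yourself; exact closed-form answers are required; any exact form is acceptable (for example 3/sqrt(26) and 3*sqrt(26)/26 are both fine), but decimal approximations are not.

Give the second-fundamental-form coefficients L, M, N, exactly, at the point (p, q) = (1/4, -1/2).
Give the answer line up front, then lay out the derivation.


Answer: L = -64*sqrt(2001)/667, M = 34*sqrt(2001)/2001, N = 0

z_p = -31/32, z_q = 1/8, z_pp = -6, z_pq = 17/16, z_qq = 0
E = 1985/1024, F = -31/256, G = 65/64; answer radicand W^2 = 2001/1024
unnormalised second-form numerators: l = -6, m = 17/16, n = 0; L = l/sqrt(2001/1024), and similarly M = m/sqrt(W^2), N = n/sqrt(W^2)


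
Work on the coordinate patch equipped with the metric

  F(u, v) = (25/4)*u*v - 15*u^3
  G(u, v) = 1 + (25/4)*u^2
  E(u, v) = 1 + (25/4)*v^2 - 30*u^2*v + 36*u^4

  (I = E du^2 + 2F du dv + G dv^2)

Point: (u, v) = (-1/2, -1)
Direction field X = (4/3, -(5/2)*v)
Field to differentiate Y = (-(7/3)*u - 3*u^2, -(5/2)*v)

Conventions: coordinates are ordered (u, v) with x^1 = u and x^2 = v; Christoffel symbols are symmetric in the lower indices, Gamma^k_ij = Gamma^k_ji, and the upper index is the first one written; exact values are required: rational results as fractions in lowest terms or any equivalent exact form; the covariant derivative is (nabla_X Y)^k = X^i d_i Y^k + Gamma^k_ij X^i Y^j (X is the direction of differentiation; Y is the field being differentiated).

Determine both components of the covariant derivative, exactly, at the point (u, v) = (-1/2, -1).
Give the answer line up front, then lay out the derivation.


Answer: (nabla_X Y)^u = -1948/891, (nabla_X Y)^v = -6425/891

E = 17, F = 5, G = 41/16 at the point
E_u = -48, E_v = -20, F_u = -35/2, F_v = -25/8, G_u = -25/4, G_v = 0
EG - F^2 = 297/16;  g^inv = (16/297) * [[41/16, -5], [-5, 17]]
first-kind symbols [ij,l] = (1/2)(d_i g_jl + d_j g_il - d_l g_ij): [uu,u] = E_u/2 = -24, [uu,v] = F_u - E_v/2 = -15/2, [uv,u] = E_v/2 = -10, [uv,v] = G_u/2 = -25/8, [vv,u] = F_v - G_u/2 = 0, [vv,v] = G_v/2 = 0
Gamma^u_ij = (G*[ij,u] - F*[ij,v])/(EG - F^2), Gamma^v_ij = (E*[ij,v] - F*[ij,u])/(EG - F^2)
Gamma_uuu = -128/99, Gamma_uuv = -160/297, Gamma_uvv = 0, Gamma_vuu = -40/99, Gamma_vuv = -50/297, Gamma_vvv = 0
X = (4/3, 5/2), Y = (5/12, 5/2) at the point


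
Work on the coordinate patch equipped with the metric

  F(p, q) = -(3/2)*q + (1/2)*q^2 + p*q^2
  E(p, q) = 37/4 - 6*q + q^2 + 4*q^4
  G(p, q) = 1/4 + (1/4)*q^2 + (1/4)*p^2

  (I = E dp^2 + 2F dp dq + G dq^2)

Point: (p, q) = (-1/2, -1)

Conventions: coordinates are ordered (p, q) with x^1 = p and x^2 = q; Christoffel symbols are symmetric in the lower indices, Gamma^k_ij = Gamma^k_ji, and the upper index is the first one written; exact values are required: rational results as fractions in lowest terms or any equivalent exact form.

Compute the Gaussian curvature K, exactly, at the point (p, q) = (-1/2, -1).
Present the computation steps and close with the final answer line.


E = 81/4, F = 3/2, G = 9/16, EG - F^2 = 585/64 at the point
E_p = 0, E_q = -24, F_p = 1, F_q = -3/2, G_p = -1/4, G_q = -1/2
E_qq = 50, F_pq = -2, G_pp = 1/2
The intrinsic route: Brioschi's K = (det M1 - det M2)/(EG - F^2)^2.
M1 = [[-E_qq/2 + F_pq - G_pp/2, E_p/2, F_p - E_q/2], [F_q - G_p/2, E, F], [G_q/2, F, G]] = [[-109/4, 0, 13], [-11/8, 81/4, 3/2], [-1/4, 3/2, 9/16]]; det M1 = -53781/256
M2 = [[0, E_q/2, G_p/2], [E_q/2, E, F], [G_p/2, F, G]] = [[0, -12, -1/8], [-12, 81/4, 3/2], [-1/8, 3/2, 9/16]]; det M2 = -19665/256
det M1 - det M2 = -8529/64; K = -8529/64 / (585/64)^2 = -181952/114075

Answer: K = -181952/114075


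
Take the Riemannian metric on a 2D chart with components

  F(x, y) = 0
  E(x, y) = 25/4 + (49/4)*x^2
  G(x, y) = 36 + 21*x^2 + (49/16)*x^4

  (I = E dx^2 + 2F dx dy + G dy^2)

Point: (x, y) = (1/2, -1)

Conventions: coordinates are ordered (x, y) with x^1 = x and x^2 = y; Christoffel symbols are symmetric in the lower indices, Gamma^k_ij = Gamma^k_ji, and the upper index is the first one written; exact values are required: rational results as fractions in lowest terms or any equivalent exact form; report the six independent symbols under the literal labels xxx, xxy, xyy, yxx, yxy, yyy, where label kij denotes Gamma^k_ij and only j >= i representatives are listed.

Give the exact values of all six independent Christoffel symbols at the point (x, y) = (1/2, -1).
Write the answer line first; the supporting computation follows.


Answer: Gamma_xxx = 98/149, Gamma_xxy = 0, Gamma_xyy = -721/596, Gamma_yxx = 0, Gamma_yxy = 28/103, Gamma_yyy = 0

E = 149/16, F = 0, G = 10609/256 at the point
E_x = 49/4, E_y = 0, F_x = 0, F_y = 0, G_x = 721/32, G_y = 0
EG - F^2 = 1580741/4096;  g^inv = (4096/1580741) * [[10609/256, 0], [0, 149/16]]
first-kind symbols [ij,l] = (1/2)(d_i g_jl + d_j g_il - d_l g_ij): [xx,x] = E_x/2 = 49/8, [xx,y] = F_x - E_y/2 = 0, [xy,x] = E_y/2 = 0, [xy,y] = G_x/2 = 721/64, [yy,x] = F_y - G_x/2 = -721/64, [yy,y] = G_y/2 = 0
Gamma^x_ij = (G*[ij,x] - F*[ij,y])/(EG - F^2), Gamma^y_ij = (E*[ij,y] - F*[ij,x])/(EG - F^2)


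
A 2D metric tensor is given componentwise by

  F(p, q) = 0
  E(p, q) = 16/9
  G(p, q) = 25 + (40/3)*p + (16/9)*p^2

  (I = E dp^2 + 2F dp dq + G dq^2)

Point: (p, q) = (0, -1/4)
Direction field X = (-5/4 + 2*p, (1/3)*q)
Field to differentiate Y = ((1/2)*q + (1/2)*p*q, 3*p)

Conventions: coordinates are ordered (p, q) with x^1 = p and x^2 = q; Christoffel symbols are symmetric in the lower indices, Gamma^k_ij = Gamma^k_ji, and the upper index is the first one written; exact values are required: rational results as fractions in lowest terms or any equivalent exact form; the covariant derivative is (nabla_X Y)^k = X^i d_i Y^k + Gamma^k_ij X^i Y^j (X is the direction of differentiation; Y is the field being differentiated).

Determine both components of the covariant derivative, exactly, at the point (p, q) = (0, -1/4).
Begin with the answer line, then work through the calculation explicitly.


Answer: (nabla_X Y)^p = 11/96, (nabla_X Y)^q = -1349/360

E = 16/9, F = 0, G = 25 at the point
E_p = 0, E_q = 0, F_p = 0, F_q = 0, G_p = 40/3, G_q = 0
EG - F^2 = 400/9;  g^inv = (9/400) * [[25, 0], [0, 16/9]]
first-kind symbols [ij,l] = (1/2)(d_i g_jl + d_j g_il - d_l g_ij): [pp,p] = E_p/2 = 0, [pp,q] = F_p - E_q/2 = 0, [pq,p] = E_q/2 = 0, [pq,q] = G_p/2 = 20/3, [qq,p] = F_q - G_p/2 = -20/3, [qq,q] = G_q/2 = 0
Gamma^p_ij = (G*[ij,p] - F*[ij,q])/(EG - F^2), Gamma^q_ij = (E*[ij,q] - F*[ij,p])/(EG - F^2)
Gamma_ppp = 0, Gamma_ppq = 0, Gamma_pqq = -15/4, Gamma_qpp = 0, Gamma_qpq = 4/15, Gamma_qqq = 0
X = (-5/4, -1/12), Y = (-1/8, 0) at the point


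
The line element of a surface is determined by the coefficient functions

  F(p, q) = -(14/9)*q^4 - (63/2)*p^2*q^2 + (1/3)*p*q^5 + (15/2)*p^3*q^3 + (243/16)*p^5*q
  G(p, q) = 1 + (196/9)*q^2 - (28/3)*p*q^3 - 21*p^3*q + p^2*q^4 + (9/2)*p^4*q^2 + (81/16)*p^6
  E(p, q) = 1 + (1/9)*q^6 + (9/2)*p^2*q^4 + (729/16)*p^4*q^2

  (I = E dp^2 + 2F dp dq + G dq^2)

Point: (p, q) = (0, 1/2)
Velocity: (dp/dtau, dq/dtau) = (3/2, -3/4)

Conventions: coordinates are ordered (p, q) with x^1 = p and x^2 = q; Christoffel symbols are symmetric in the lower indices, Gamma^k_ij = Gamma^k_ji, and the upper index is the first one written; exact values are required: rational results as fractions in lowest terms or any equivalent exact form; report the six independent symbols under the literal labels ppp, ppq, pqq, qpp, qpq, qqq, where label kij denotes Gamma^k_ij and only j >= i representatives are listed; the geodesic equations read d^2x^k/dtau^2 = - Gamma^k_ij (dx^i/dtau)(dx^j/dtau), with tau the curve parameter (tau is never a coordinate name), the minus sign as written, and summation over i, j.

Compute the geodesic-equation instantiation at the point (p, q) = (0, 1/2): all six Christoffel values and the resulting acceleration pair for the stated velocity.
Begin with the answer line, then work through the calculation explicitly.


Answer: Gamma_ppp = 0, Gamma_ppq = 6/3713, Gamma_pqq = -112/3713, Gamma_qpp = 0, Gamma_qpq = -336/3713, Gamma_qqq = 6272/3713; accelerations (d^2p/dtau^2, d^2q/dtau^2) = (153/7426, -4284/3713)

E = 577/576, F = -7/72, G = 58/9 at the point
E_p = 0, E_q = 1/48, F_p = 1/96, F_q = -7/9, G_p = -7/6, G_q = 196/9
EG - F^2 = 3713/576;  g^inv = (576/3713) * [[58/9, 7/72], [7/72, 577/576]]
first-kind symbols [ij,l] = (1/2)(d_i g_jl + d_j g_il - d_l g_ij): [pp,p] = E_p/2 = 0, [pp,q] = F_p - E_q/2 = 0, [pq,p] = E_q/2 = 1/96, [pq,q] = G_p/2 = -7/12, [qq,p] = F_q - G_p/2 = -7/36, [qq,q] = G_q/2 = 98/9
Gamma^p_ij = (G*[ij,p] - F*[ij,q])/(EG - F^2), Gamma^q_ij = (E*[ij,q] - F*[ij,p])/(EG - F^2)
Gamma_ppp = 0, Gamma_ppq = 6/3713, Gamma_pqq = -112/3713, Gamma_qpp = 0, Gamma_qpq = -336/3713, Gamma_qqq = 6272/3713
d^2p/dtau^2 = -(Gamma_ppp*(3/2)^2 + 2*Gamma_ppq*(3/2)*(-3/4) + Gamma_pqq*(-3/4)^2) = 153/7426
d^2q/dtau^2 = -(Gamma_qpp*(3/2)^2 + 2*Gamma_qpq*(3/2)*(-3/4) + Gamma_qqq*(-3/4)^2) = -4284/3713


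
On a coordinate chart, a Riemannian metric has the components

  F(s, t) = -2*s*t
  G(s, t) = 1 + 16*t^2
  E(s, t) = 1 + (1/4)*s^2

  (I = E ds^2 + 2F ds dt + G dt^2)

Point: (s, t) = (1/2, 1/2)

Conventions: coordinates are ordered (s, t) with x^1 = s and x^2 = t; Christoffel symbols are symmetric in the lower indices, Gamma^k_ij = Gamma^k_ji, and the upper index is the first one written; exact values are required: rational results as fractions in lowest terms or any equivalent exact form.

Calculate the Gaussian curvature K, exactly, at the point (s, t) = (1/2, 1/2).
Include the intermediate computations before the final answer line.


E = 17/16, F = -1/2, G = 5, EG - F^2 = 81/16 at the point
E_s = 1/4, E_t = 0, F_s = -1, F_t = -1, G_s = 0, G_t = 16
E_tt = 0, F_st = -2, G_ss = 0
Brioschi: K = (det M1 - det M2) / (EG - F^2)^2 with the standard first/second-derivative matrices M1, M2.
M1 = [[-E_tt/2 + F_st - G_ss/2, E_s/2, F_s - E_t/2], [F_t - G_s/2, E, F], [G_t/2, F, G]] = [[-2, 1/8, -1], [-1, 17/16, -1/2], [8, -1/2, 5]]; det M1 = -2
M2 = [[0, E_t/2, G_s/2], [E_t/2, E, F], [G_s/2, F, G]] = [[0, 0, 0], [0, 17/16, -1/2], [0, -1/2, 5]]; det M2 = 0
det M1 - det M2 = -2; K = -2 / (81/16)^2 = -512/6561

Answer: K = -512/6561


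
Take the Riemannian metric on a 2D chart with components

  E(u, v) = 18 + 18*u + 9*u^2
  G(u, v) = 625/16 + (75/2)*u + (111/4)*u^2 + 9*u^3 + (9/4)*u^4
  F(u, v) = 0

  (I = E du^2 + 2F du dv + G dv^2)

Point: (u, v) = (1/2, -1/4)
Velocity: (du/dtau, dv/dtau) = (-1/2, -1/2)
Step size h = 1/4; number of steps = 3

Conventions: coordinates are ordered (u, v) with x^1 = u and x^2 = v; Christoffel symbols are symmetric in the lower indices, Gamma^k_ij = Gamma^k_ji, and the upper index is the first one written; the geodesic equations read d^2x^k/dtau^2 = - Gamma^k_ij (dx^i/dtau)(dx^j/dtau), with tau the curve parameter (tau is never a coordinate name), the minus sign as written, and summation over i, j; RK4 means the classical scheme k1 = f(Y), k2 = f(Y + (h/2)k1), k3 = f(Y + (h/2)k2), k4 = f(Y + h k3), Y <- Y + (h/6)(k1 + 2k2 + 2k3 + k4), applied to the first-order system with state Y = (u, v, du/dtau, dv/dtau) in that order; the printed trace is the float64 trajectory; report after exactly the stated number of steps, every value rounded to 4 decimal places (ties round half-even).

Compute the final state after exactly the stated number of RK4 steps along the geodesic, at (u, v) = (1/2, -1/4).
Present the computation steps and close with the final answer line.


f(Y) = (du/dtau, dv/dtau, -Gamma^u_ij Y'^i Y'^j, -Gamma^v_ij Y'^i Y'^j) with the Gammas evaluated at the stage position; h = 0.250000; intermediate values shown to 6 dp
step 0: u = 0.5000, v = -0.2500, du/dtau = -0.5000, dv/dtau = -0.5000
step 1:
  k1: at (u, v) = (0.500000, -0.250000), (du/dtau, dv/dtau) = (-0.500000, -0.500000); Gamma_uuu = 0.461538, Gamma_uuv = 0.000000, Gamma_uvv = -1.250000, Gamma_vuu = 0.000000, Gamma_vuv = 0.553846, Gamma_vvv = 0.000000; k1 = (-0.500000, -0.500000, 0.197115, -0.276923)
  k2: at (u, v) = (0.437500, -0.312500), (du/dtau, dv/dtau) = (-0.475361, -0.534615); Gamma_uuu = 0.468790, Gamma_uuv = 0.000000, Gamma_uvv = -1.226606, Gamma_vuu = 0.000000, Gamma_vuv = 0.549390, Gamma_vvv = 0.000000; k2 = (-0.475361, -0.534615, 0.244649, -0.279239)
  k3: at (u, v) = (0.440580, -0.316827), (du/dtau, dv/dtau) = (-0.469419, -0.534905); Gamma_uuu = 0.468440, Gamma_uuv = 0.000000, Gamma_uvv = -1.227767, Gamma_vuu = 0.000000, Gamma_vuv = 0.549636, Gamma_vvv = 0.000000; k3 = (-0.469419, -0.534905, 0.248070, -0.276021)
  k4: at (u, v) = (0.382645, -0.383726), (du/dtau, dv/dtau) = (-0.437983, -0.569005); Gamma_uuu = 0.474857, Gamma_uuv = 0.000000, Gamma_uvv = -1.205751, Gamma_vuu = 0.000000, Gamma_vuv = 0.544523, Gamma_vvv = 0.000000; k4 = (-0.437983, -0.569005, 0.299291, -0.271406)
  Y <- Y + (h/6)(k1 + 2k2 + 2k3 + k4): u = 0.3822, v = -0.3837, du/dtau = -0.4383, dv/dtau = -0.5691
step 2:
  k1: at (u, v) = (0.382186, -0.383669), (du/dtau, dv/dtau) = (-0.438256, -0.569119); Gamma_uuu = 0.474907, Gamma_uuv = 0.000000, Gamma_uvv = -1.205575, Gamma_vuu = 0.000000, Gamma_vuv = 0.544478, Gamma_vvv = 0.000000; k1 = (-0.438256, -0.569119, 0.299266, -0.271607)
  k2: at (u, v) = (0.327404, -0.454808), (du/dtau, dv/dtau) = (-0.400848, -0.603070); Gamma_uuu = 0.480595, Gamma_uuv = 0.000000, Gamma_uvv = -1.184346, Gamma_vuu = 0.000000, Gamma_vuv = 0.538646, Gamma_vvv = 0.000000; k2 = (-0.400848, -0.603070, 0.353517, -0.260424)
  k3: at (u, v) = (0.332080, -0.459052), (du/dtau, dv/dtau) = (-0.394067, -0.601672); Gamma_uuu = 0.480126, Gamma_uuv = 0.000000, Gamma_uvv = -1.186177, Gamma_vuu = 0.000000, Gamma_vuv = 0.539183, Gamma_vvv = 0.000000; k3 = (-0.394067, -0.601672, 0.354848, -0.255679)
  k4: at (u, v) = (0.283669, -0.534086), (du/dtau, dv/dtau) = (-0.349544, -0.633039); Gamma_uuu = 0.484805, Gamma_uuv = 0.000000, Gamma_uvv = -1.167040, Gamma_vuu = 0.000000, Gamma_vuv = 0.533254, Gamma_vvv = 0.000000; k4 = (-0.349544, -0.633039, 0.408443, -0.235992)
  Y <- Y + (h/6)(k1 + 2k2 + 2k3 + k4): u = 0.2831, v = -0.5342, du/dtau = -0.3497, dv/dtau = -0.6333
step 3:
  k1: at (u, v) = (0.283118, -0.534154), (du/dtau, dv/dtau) = (-0.349738, -0.633277); Gamma_uuu = 0.484856, Gamma_uuv = 0.000000, Gamma_uvv = -1.166819, Gamma_vuu = 0.000000, Gamma_vuv = 0.533182, Gamma_vvv = 0.000000; k1 = (-0.349738, -0.633277, 0.408635, -0.236180)
  k2: at (u, v) = (0.239401, -0.613313), (du/dtau, dv/dtau) = (-0.298659, -0.662800); Gamma_uuu = 0.488701, Gamma_uuv = 0.000000, Gamma_uvv = -1.149126, Gamma_vuu = 0.000000, Gamma_vuv = 0.527093, Gamma_vvv = 0.000000; k2 = (-0.298659, -0.662800, 0.461224, -0.208677)
  k3: at (u, v) = (0.245785, -0.617004), (du/dtau, dv/dtau) = (-0.292085, -0.659362); Gamma_uuu = 0.488164, Gamma_uuv = 0.000000, Gamma_uvv = -1.151737, Gamma_vuu = 0.000000, Gamma_vuv = 0.528026, Gamma_vvv = 0.000000; k3 = (-0.292085, -0.659362, 0.459080, -0.203385)
  k4: at (u, v) = (0.210097, -0.698994), (du/dtau, dv/dtau) = (-0.234968, -0.684124); Gamma_uuu = 0.491044, Gamma_uuv = 0.000000, Gamma_uvv = -1.137013, Gamma_vuu = 0.000000, Gamma_vuv = 0.522607, Gamma_vvv = 0.000000; k4 = (-0.234968, -0.684124, 0.505040, -0.168015)
  Y <- Y + (h/6)(k1 + 2k2 + 2k3 + k4): u = 0.2095, v = -0.6992, du/dtau = -0.2350, dv/dtau = -0.6845

Answer: u = 0.2095, v = -0.6992, du/dtau = -0.2350, dv/dtau = -0.6845
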